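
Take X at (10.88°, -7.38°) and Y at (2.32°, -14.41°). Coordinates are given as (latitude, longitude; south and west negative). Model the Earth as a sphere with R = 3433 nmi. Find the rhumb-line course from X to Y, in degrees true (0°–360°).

Meridional parts: M(φ₁)=+0.1910, M(φ₂)=+0.0405 → ΔM = -0.1505;  Δλ = -0.1227 rad
tan C = Δλ / ΔM = +0.8150 → C = 219.18°

219.2°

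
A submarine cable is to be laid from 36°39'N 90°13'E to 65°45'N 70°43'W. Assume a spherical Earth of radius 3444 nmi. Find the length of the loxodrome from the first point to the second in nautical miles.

Δψ = ln[tan(π/4+φ₂/2)/tan(π/4+φ₁/2)] = +0.8495;  Δφ = +0.5079 rad,  Δλ = -2.8088 rad
q = Δφ/Δψ = 0.5979
d = R·√(Δφ² + q²Δλ²) = 3444·1.75440 = 6042 nmi

6042 nmi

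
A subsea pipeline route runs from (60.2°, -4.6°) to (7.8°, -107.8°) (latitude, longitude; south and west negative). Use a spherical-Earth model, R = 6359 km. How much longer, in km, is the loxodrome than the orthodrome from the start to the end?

611 km

Great circle: cos σ = sin φ₁ sin φ₂ + cos φ₁ cos φ₂ cos Δλ,  σ = 1.5655 rad → d_gc = 9954.8 km
Rhumb line: Δψ = -1.1874, q = Δφ/Δψ = 0.7702, d_rh = R√(Δφ²+q²Δλ²) = 10566.2 km
Excess = 10566.2 − 9954.8 = 611.4 ≈ 611 km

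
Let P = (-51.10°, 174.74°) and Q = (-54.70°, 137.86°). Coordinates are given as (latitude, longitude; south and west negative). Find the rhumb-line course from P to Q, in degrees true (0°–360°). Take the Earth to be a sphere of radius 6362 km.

Meridional parts: M(φ₁)=-1.0409, M(φ₂)=-1.1451 → ΔM = -0.1042;  Δλ = -0.6437 rad
tan C = Δλ / ΔM = +6.1750 → C = 260.80°

260.8°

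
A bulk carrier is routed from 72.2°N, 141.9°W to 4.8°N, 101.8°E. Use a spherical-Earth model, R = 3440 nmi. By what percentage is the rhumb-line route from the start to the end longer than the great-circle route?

10.1%

Great circle: σ = 1.6261 rad → d_gc = Rσ = 5593.9 nmi
Rhumb: Δφ = -1.1764, Δλ = -2.0298, Δψ = -1.7702, q = Δφ/Δψ = 0.6645 → d_rh = R√(Δφ²+q²Δλ²) = 6156.8 nmi
Excess = (6156.8 − 5593.9) / 5593.9 = 562.9 / 5593.9 = 10.06% ≈ 10.1%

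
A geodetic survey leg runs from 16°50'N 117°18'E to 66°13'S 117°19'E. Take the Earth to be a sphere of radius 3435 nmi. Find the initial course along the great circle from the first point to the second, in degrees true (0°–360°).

180.0°

N = sin Δλ·cos φ₂ = +0.0001;  D = cos φ₁ sin φ₂ − sin φ₁ cos φ₂ cos Δλ = -0.9927
initial course = atan2(N, D) = 179.99°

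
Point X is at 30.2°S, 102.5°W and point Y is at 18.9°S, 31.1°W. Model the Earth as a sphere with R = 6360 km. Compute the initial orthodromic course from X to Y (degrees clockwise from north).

98.1°

θ = atan2( sin Δλ·cos φ₂ ,  cos φ₁ sin φ₂ − sin φ₁ cos φ₂ cos Δλ )
  = atan2(+0.8967, -0.1282) = 98.13°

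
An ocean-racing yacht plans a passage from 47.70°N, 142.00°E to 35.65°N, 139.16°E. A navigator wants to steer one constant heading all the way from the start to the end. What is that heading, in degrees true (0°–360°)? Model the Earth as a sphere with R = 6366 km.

189.9°

Meridional parts: M(φ₁)=+0.9497, M(φ₂)=+0.6667 → ΔM = -0.2829;  Δλ = -0.0496 rad
tan C = Δλ / ΔM = +0.1752 → C = 189.94°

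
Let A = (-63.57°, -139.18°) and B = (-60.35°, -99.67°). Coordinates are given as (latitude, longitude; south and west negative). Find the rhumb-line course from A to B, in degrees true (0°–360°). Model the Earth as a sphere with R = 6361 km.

80.2°

Δψ = ln[tan(π/4+φ₂/2)/tan(π/4+φ₁/2)] = +0.1197
Δλ = +0.6896 rad (taken the short way round)
course = atan2(Δλ, Δψ) = 80.15°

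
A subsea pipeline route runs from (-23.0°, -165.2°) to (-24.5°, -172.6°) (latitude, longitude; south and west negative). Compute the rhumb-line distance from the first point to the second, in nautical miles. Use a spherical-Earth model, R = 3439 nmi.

Rhumb course C = atan2(Δλ, Δψ) with Δψ = ln[tan(π/4+φ₂/2)/tan(π/4+φ₁/2)] = -0.0286, Δλ = -0.1292 → C = 257.51°
d = R·|Δφ| / |cos C| = 3439·0.02618 / 0.21623 = 416 nmi

416 nmi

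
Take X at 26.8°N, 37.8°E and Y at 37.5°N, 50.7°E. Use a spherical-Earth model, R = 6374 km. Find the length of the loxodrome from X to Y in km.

1699 km

Rhumb course C = atan2(Δλ, Δψ) with Δψ = ln[tan(π/4+φ₂/2)/tan(π/4+φ₁/2)] = +0.2211, Δλ = +0.2251 → C = 45.51°
d = R·|Δφ| / |cos C| = 6374·0.18675 / 0.70075 = 1699 km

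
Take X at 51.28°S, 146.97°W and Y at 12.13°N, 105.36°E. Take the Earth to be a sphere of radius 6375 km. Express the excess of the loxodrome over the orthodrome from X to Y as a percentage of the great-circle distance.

3.1%

Great circle: σ = 1.9279 rad → d_gc = Rσ = 12290.4 km
Rhumb: Δφ = +1.1067, Δλ = -1.8792, Δψ = +1.2592, q = Δφ/Δψ = 0.8789 → d_rh = R√(Δφ²+q²Δλ²) = 12674.2 km
Excess = (12674.2 − 12290.4) / 12290.4 = 383.8 / 12290.4 = 3.12% ≈ 3.1%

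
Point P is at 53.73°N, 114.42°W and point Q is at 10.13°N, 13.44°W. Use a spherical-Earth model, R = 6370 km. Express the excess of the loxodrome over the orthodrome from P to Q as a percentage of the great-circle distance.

5.1%

Great circle: σ = 1.5399 rad → d_gc = Rσ = 9809.2 km
Rhumb: Δφ = -0.7610, Δλ = +1.7624, Δψ = -0.9385, q = Δφ/Δψ = 0.8109 → d_rh = R√(Δφ²+q²Δλ²) = 10313.5 km
Excess = (10313.5 − 9809.2) / 9809.2 = 504.3 / 9809.2 = 5.14% ≈ 5.1%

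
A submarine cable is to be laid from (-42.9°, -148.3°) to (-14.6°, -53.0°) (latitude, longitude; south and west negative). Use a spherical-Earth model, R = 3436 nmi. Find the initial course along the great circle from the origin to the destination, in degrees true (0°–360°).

104.3°

θ = atan2( sin Δλ·cos φ₂ ,  cos φ₁ sin φ₂ − sin φ₁ cos φ₂ cos Δλ )
  = atan2(+0.9636, -0.2455) = 104.29°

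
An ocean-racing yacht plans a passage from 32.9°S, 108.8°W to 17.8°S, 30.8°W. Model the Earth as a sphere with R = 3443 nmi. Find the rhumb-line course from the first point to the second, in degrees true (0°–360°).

77.9°

Δψ = ln[tan(π/4+φ₂/2)/tan(π/4+φ₁/2)] = +0.2929
Δλ = +1.3614 rad (taken the short way round)
course = atan2(Δλ, Δψ) = 77.86°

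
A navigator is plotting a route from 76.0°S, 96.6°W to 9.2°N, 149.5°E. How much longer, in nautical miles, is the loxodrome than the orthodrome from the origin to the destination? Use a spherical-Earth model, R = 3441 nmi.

535 nmi

Great circle: cos σ = sin φ₁ sin φ₂ + cos φ₁ cos φ₂ cos Δλ,  σ = 1.8254 rad → d_gc = 6281.3 nmi
Rhumb line: Δψ = +2.2586, q = Δφ/Δψ = 0.6584, d_rh = R√(Δφ²+q²Δλ²) = 6816.5 nmi
Excess = 6816.5 − 6281.3 = 535.2 ≈ 535 nmi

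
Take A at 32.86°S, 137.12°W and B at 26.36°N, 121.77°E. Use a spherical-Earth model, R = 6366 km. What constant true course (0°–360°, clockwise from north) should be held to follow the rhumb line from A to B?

Meridional parts: M(φ₁)=-0.6078, M(φ₂)=+0.4772 → ΔM = +1.0850;  Δλ = -1.7647 rad
tan C = Δλ / ΔM = -1.6264 → C = 301.59°

301.6°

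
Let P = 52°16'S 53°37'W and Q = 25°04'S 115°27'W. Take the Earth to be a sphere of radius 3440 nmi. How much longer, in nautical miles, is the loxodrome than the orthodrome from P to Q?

68 nmi

Great circle: cos σ = sin φ₁ sin φ₂ + cos φ₁ cos φ₂ cos Δλ,  σ = 0.9314 rad → d_gc = 3203.9 nmi
Rhumb line: Δψ = +0.6216, q = Δφ/Δψ = 0.7637, d_rh = R√(Δφ²+q²Δλ²) = 3272.0 nmi
Excess = 3272.0 − 3203.9 = 68.1 ≈ 68 nmi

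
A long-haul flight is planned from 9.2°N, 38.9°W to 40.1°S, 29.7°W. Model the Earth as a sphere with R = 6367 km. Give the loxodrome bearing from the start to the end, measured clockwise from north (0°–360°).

Δψ = ln[tan(π/4+φ₂/2)/tan(π/4+φ₁/2)] = -0.9265
Δλ = +0.1606 rad (taken the short way round)
course = atan2(Δλ, Δψ) = 170.17°

170.2°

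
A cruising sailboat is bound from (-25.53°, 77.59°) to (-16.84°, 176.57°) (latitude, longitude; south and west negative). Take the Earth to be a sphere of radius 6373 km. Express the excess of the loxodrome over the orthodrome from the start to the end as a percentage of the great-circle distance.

Great circle: σ = 1.5807 rad → d_gc = Rσ = 10074.1 km
Rhumb: Δφ = +0.1517, Δλ = +1.7275, Δψ = +0.1629, q = Δφ/Δψ = 0.9313 → d_rh = R√(Δφ²+q²Δλ²) = 10298.1 km
Excess = (10298.1 − 10074.1) / 10074.1 = 224.0 / 10074.1 = 2.22% ≈ 2.2%

2.2%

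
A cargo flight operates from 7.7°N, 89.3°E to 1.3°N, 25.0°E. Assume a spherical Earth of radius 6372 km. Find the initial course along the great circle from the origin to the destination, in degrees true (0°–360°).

267.7°

N = sin Δλ·cos φ₂ = -0.9008;  D = cos φ₁ sin φ₂ − sin φ₁ cos φ₂ cos Δλ = -0.0356
initial course = atan2(N, D) = 267.74°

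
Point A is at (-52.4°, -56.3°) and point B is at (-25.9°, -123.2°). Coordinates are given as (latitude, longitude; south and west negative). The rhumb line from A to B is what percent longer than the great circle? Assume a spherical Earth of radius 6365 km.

Great circle: σ = 0.9747 rad → d_gc = Rσ = 6204.0 km
Rhumb: Δφ = +0.4625, Δλ = -1.1676, Δψ = +0.6093, q = Δφ/Δψ = 0.7591 → d_rh = R√(Δφ²+q²Δλ²) = 6363.6 km
Excess = (6363.6 − 6204.0) / 6204.0 = 159.6 / 6204.0 = 2.57% ≈ 2.6%

2.6%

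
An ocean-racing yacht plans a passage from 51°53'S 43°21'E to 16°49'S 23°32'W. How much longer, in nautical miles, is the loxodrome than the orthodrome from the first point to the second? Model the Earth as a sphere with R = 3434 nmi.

80 nmi

Great circle: cos σ = sin φ₁ sin φ₂ + cos φ₁ cos φ₂ cos Δλ,  σ = 1.0933 rad → d_gc = 3754.2 nmi
Rhumb line: Δψ = +0.7650, q = Δφ/Δψ = 0.8000, d_rh = R√(Δφ²+q²Δλ²) = 3834.2 nmi
Excess = 3834.2 − 3754.2 = 80.0 ≈ 80 nmi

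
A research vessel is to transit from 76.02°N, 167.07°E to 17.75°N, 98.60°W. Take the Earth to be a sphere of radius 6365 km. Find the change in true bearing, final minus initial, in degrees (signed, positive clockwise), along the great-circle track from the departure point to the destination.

+84.1°

Initial bearing θ₁ = atan2(sin Δλ cos φ₂, cos φ₁ sin φ₂ − sin φ₁ cos φ₂ cos Δλ) = 81.41°
Final bearing θ₂ = (initial bearing from the destination back to the start) + 180° = 165.47°
Δθ = θ₂ − θ₁ = +84.1°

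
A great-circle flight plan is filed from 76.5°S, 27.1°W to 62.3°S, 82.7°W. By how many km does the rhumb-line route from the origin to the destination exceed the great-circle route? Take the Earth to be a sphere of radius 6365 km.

89 km

Great circle: cos σ = sin φ₁ sin φ₂ + cos φ₁ cos φ₂ cos Δλ,  σ = 0.3970 rad → d_gc = 2526.7 km
Rhumb line: Δψ = +0.7338, q = Δφ/Δψ = 0.3377, d_rh = R√(Δφ²+q²Δλ²) = 2615.3 km
Excess = 2615.3 − 2526.7 = 88.6 ≈ 89 km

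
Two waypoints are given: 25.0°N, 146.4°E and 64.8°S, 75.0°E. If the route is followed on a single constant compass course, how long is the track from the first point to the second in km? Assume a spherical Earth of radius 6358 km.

Δψ = ln[tan(π/4+φ₂/2)/tan(π/4+φ₁/2)] = -1.9491;  Δφ = -1.5673 rad,  Δλ = -1.2462 rad
q = Δφ/Δψ = 0.8041
d = R·√(Δφ² + q²Δλ²) = 6358·1.86026 = 11828 km

11828 km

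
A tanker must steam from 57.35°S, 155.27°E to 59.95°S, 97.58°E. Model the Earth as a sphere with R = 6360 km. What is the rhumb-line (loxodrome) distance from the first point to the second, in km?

Δψ = ln[tan(π/4+φ₂/2)/tan(π/4+φ₁/2)] = -0.0873;  Δφ = -0.0454 rad,  Δλ = -1.0069 rad
q = Δφ/Δψ = 0.5200
d = R·√(Δφ² + q²Δλ²) = 6360·0.52552 = 3342 km

3342 km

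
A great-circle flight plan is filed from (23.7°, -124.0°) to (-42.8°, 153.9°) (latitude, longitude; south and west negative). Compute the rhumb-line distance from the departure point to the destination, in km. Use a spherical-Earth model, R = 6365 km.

Δψ = ln[tan(π/4+φ₂/2)/tan(π/4+φ₁/2)] = -1.2540;  Δφ = -1.1606 rad,  Δλ = -1.4329 rad
q = Δφ/Δψ = 0.9255
d = R·√(Δφ² + q²Δλ²) = 6365·1.76235 = 11217 km

11217 km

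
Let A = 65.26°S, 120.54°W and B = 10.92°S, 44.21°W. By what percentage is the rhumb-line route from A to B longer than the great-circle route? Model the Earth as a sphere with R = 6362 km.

Great circle: σ = 1.2983 rad → d_gc = Rσ = 8259.6 km
Rhumb: Δφ = +0.9484, Δλ = +1.3322, Δψ = +1.3255, q = Δφ/Δψ = 0.7155 → d_rh = R√(Δφ²+q²Δλ²) = 8554.7 km
Excess = (8554.7 − 8259.6) / 8259.6 = 295.1 / 8259.6 = 3.57% ≈ 3.6%

3.6%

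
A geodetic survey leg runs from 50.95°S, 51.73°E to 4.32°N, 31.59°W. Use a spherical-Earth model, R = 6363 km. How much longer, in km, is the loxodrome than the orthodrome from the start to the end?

Great circle: cos σ = sin φ₁ sin φ₂ + cos φ₁ cos φ₂ cos Δλ,  σ = 1.5562 rad → d_gc = 9902.2 km
Rhumb line: Δψ = +1.1122, q = Δφ/Δψ = 0.8673, d_rh = R√(Δφ²+q²Δλ²) = 10103.6 km
Excess = 10103.6 − 9902.2 = 201.4 ≈ 201 km

201 km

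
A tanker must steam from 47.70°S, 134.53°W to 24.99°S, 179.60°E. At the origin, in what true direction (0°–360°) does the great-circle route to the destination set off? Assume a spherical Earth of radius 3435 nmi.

θ = atan2( sin Δλ·cos φ₂ ,  cos φ₁ sin φ₂ − sin φ₁ cos φ₂ cos Δλ )
  = atan2(-0.6506, +0.1825) = 285.67°

285.7°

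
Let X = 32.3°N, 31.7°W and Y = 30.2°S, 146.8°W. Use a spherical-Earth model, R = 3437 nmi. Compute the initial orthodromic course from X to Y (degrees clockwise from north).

253.7°

θ = atan2( sin Δλ·cos φ₂ ,  cos φ₁ sin φ₂ − sin φ₁ cos φ₂ cos Δλ )
  = atan2(-0.7827, -0.2293) = 253.67°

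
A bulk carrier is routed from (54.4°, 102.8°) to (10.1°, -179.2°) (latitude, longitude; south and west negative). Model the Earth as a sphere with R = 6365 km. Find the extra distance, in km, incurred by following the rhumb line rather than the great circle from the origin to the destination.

233 km

Great circle: cos σ = sin φ₁ sin φ₂ + cos φ₁ cos φ₂ cos Δλ,  σ = 1.3060 rad → d_gc = 8312.5 km
Rhumb line: Δψ = -0.9589, q = Δφ/Δψ = 0.8063, d_rh = R√(Δφ²+q²Δλ²) = 8545.9 km
Excess = 8545.9 − 8312.5 = 233.4 ≈ 233 km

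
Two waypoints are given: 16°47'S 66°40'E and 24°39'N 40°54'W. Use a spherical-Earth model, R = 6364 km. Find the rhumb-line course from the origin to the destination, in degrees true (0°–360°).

Δψ = ln[tan(π/4+φ₂/2)/tan(π/4+φ₁/2)] = +0.7414
Δλ = -1.8774 rad (taken the short way round)
course = atan2(Δλ, Δψ) = 291.55°

291.5°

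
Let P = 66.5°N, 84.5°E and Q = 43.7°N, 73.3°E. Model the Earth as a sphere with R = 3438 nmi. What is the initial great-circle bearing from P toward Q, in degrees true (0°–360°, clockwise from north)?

200.5°

θ = atan2( sin Δλ·cos φ₂ ,  cos φ₁ sin φ₂ − sin φ₁ cos φ₂ cos Δλ )
  = atan2(-0.1404, -0.3749) = 200.53°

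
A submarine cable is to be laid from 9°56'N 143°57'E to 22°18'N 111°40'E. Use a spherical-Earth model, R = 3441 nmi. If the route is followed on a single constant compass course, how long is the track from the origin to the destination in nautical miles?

2001 nmi

Rhumb course C = atan2(Δλ, Δψ) with Δψ = ln[tan(π/4+φ₂/2)/tan(π/4+φ₁/2)] = +0.2252, Δλ = -0.5635 → C = 291.78°
d = R·|Δφ| / |cos C| = 3441·0.21584 / 0.37111 = 2001 nmi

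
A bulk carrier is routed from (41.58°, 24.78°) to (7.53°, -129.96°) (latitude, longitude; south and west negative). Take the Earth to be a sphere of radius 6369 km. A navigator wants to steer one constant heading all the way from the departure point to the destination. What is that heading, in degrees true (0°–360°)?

Δψ = ln[tan(π/4+φ₂/2)/tan(π/4+φ₁/2)] = -0.6675
Δλ = -2.7007 rad (taken the short way round)
course = atan2(Δλ, Δψ) = 256.12°

256.1°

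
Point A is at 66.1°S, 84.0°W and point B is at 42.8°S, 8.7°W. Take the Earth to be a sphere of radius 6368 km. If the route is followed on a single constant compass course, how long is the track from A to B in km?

Δψ = ln[tan(π/4+φ₂/2)/tan(π/4+φ₁/2)] = +0.7248;  Δφ = +0.4067 rad,  Δλ = +1.3142 rad
q = Δφ/Δψ = 0.5611
d = R·√(Δφ² + q²Δλ²) = 6368·0.84210 = 5363 km

5363 km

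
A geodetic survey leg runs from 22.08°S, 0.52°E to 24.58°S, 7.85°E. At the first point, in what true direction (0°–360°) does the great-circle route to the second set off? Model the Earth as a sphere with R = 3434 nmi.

N = sin Δλ·cos φ₂ = +0.1160;  D = cos φ₁ sin φ₂ − sin φ₁ cos φ₂ cos Δλ = -0.0464
initial course = atan2(N, D) = 111.80°

111.8°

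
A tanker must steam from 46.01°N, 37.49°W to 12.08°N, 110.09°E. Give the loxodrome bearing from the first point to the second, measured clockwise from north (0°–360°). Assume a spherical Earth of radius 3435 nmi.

105.1°

Δψ = ln[tan(π/4+φ₂/2)/tan(π/4+φ₁/2)] = -0.6941
Δλ = +2.5758 rad (taken the short way round)
course = atan2(Δλ, Δψ) = 105.08°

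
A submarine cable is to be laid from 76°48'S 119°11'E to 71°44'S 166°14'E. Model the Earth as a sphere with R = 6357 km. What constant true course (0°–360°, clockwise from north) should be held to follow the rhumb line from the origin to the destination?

68.2°

Δψ = ln[tan(π/4+φ₂/2)/tan(π/4+φ₁/2)] = +0.3289
Δλ = +0.8212 rad (taken the short way round)
course = atan2(Δλ, Δψ) = 68.17°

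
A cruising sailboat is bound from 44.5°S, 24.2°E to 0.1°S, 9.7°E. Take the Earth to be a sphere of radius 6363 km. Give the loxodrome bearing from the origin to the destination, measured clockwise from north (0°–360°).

Δψ = ln[tan(π/4+φ₂/2)/tan(π/4+φ₁/2)] = +0.8673
Δλ = -0.2531 rad (taken the short way round)
course = atan2(Δλ, Δψ) = 343.73°

343.7°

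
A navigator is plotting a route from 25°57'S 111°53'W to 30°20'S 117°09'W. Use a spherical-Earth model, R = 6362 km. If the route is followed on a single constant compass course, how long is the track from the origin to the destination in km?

Δψ = ln[tan(π/4+φ₂/2)/tan(π/4+φ₁/2)] = -0.0868;  Δφ = -0.0765 rad,  Δλ = -0.0919 rad
q = Δφ/Δψ = 0.8814
d = R·√(Δφ² + q²Δλ²) = 6362·0.11143 = 709 km

709 km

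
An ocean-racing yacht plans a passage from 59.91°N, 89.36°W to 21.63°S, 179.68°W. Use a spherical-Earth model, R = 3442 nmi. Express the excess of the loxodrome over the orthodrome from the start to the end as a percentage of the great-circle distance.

Great circle: σ = 1.8982 rad → d_gc = Rσ = 6533.4 nmi
Rhumb: Δφ = -1.4231, Δλ = -1.5764, Δψ = -1.7006, q = Δφ/Δψ = 0.8368 → d_rh = R√(Δφ²+q²Δλ²) = 6679.2 nmi
Excess = (6679.2 − 6533.4) / 6533.4 = 145.8 / 6533.4 = 2.23% ≈ 2.2%

2.2%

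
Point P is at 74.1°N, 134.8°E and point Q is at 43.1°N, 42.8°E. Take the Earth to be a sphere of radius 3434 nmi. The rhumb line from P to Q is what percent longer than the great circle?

Great circle: σ = 0.8630 rad → d_gc = Rσ = 2963.6 nmi
Rhumb: Δφ = -0.5411, Δλ = -1.6057, Δψ = -1.1334, q = Δφ/Δψ = 0.4774 → d_rh = R√(Δφ²+q²Δλ²) = 3221.9 nmi
Excess = (3221.9 − 2963.6) / 2963.6 = 258.3 / 2963.6 = 8.72% ≈ 8.7%

8.7%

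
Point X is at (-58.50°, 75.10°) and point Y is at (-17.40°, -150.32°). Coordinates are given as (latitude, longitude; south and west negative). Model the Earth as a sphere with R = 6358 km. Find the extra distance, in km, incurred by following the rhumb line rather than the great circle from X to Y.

1492 km

Great circle: cos σ = sin φ₁ sin φ₂ + cos φ₁ cos φ₂ cos Δλ,  σ = 1.6659 rad → d_gc = 10592.0 km
Rhumb line: Δψ = +0.9573, q = Δφ/Δψ = 0.7493, d_rh = R√(Δφ²+q²Δλ²) = 12084.4 km
Excess = 12084.4 − 10592.0 = 1492.4 ≈ 1492 km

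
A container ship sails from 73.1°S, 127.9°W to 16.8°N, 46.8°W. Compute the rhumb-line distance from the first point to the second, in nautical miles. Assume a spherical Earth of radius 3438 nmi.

6411 nmi

Rhumb course C = atan2(Δλ, Δψ) with Δψ = ln[tan(π/4+φ₂/2)/tan(π/4+φ₁/2)] = +2.2043, Δλ = +1.4155 → C = 32.71°
d = R·|Δφ| / |cos C| = 3438·1.56905 / 0.84145 = 6411 nmi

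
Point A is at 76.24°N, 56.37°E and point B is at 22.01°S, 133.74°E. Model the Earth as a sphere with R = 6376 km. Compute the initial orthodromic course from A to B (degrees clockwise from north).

107.5°

N = sin Δλ·cos φ₂ = +0.9047;  D = cos φ₁ sin φ₂ − sin φ₁ cos φ₂ cos Δλ = -0.2860
initial course = atan2(N, D) = 107.55°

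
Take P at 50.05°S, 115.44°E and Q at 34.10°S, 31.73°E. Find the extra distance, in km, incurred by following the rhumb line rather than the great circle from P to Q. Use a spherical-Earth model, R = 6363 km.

Great circle: cos σ = sin φ₁ sin φ₂ + cos φ₁ cos φ₂ cos Δλ,  σ = 1.0609 rad → d_gc = 6750.8 km
Rhumb line: Δψ = +0.3783, q = Δφ/Δψ = 0.7359, d_rh = R√(Δφ²+q²Δλ²) = 7067.0 km
Excess = 7067.0 − 6750.8 = 316.2 ≈ 316 km

316 km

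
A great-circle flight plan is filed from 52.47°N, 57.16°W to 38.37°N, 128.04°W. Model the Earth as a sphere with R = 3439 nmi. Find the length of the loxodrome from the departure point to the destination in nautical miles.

Rhumb course C = atan2(Δλ, Δψ) with Δψ = ln[tan(π/4+φ₂/2)/tan(π/4+φ₁/2)] = -0.3534, Δλ = -1.2371 → C = 254.06°
d = R·|Δφ| / |cos C| = 3439·0.24609 / 0.27465 = 3081 nmi

3081 nmi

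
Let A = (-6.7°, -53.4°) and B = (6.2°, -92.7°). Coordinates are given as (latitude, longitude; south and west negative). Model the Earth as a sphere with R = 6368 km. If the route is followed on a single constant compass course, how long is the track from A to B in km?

Rhumb course C = atan2(Δλ, Δψ) with Δψ = ln[tan(π/4+φ₂/2)/tan(π/4+φ₁/2)] = +0.2256, Δλ = -0.6859 → C = 288.21°
d = R·|Δφ| / |cos C| = 6368·0.22515 / 0.31247 = 4588 km

4588 km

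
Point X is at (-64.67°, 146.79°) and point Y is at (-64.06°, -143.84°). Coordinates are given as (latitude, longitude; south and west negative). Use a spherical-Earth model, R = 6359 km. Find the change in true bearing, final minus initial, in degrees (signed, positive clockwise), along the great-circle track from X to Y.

Initial bearing θ₁ = atan2(sin Δλ cos φ₂, cos φ₁ sin φ₂ − sin φ₁ cos φ₂ cos Δλ) = 120.94°
Final bearing θ₂ = (initial bearing from the destination back to the start) + 180° = 57.02°
Δθ = θ₂ − θ₁ = -63.9°

-63.9°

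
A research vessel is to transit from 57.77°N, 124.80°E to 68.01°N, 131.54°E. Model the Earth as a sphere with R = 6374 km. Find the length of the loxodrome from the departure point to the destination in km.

1188 km

Δψ = ln[tan(π/4+φ₂/2)/tan(π/4+φ₁/2)] = +0.3968;  Δφ = +0.1787 rad,  Δλ = +0.1176 rad
q = Δφ/Δψ = 0.4504
d = R·√(Δφ² + q²Δλ²) = 6374·0.18641 = 1188 km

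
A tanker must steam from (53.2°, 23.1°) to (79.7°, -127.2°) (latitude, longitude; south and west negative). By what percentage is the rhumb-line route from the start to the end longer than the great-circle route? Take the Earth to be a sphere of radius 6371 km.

29.3%

Great circle: σ = 0.8027 rad → d_gc = Rσ = 5113.8 km
Rhumb: Δφ = +0.4625, Δλ = -2.6232, Δψ = +1.3059, q = Δφ/Δψ = 0.3542 → d_rh = R√(Δφ²+q²Δλ²) = 6612.1 km
Excess = (6612.1 − 5113.8) / 5113.8 = 1498.3 / 5113.8 = 29.30% ≈ 29.3%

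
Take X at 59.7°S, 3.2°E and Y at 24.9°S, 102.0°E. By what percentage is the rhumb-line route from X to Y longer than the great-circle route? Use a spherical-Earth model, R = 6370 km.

7.2%

Great circle: σ = 1.2729 rad → d_gc = Rσ = 8108.4 km
Rhumb: Δφ = +0.6074, Δλ = +1.7244, Δψ = +0.8576, q = Δφ/Δψ = 0.7082 → d_rh = R√(Δφ²+q²Δλ²) = 8688.5 km
Excess = (8688.5 − 8108.4) / 8108.4 = 580.1 / 8108.4 = 7.154% ≈ 7.2%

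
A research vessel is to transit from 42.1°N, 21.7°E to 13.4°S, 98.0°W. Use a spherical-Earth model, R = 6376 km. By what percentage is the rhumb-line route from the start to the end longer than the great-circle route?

Great circle: σ = 2.1094 rad → d_gc = Rσ = 13449.8 km
Rhumb: Δφ = -0.9687, Δλ = -2.0892, Δψ = -1.0476, q = Δφ/Δψ = 0.9247 → d_rh = R√(Δφ²+q²Δλ²) = 13779.0 km
Excess = (13779.0 − 13449.8) / 13449.8 = 329.2 / 13449.8 = 2.448% ≈ 2.4%

2.4%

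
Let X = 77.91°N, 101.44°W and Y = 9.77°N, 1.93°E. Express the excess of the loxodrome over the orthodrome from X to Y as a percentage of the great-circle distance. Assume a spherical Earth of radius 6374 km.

Great circle: σ = 1.4523 rad → d_gc = Rσ = 9257.1 km
Rhumb: Δφ = -1.1893, Δλ = +1.8041, Δψ = -2.0739, q = Δφ/Δψ = 0.5734 → d_rh = R√(Δφ²+q²Δλ²) = 10047.3 km
Excess = (10047.3 − 9257.1) / 9257.1 = 790.2 / 9257.1 = 8.54% ≈ 8.5%

8.5%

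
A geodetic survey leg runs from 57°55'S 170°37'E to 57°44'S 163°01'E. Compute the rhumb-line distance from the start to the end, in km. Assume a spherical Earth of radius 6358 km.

450 km

Δψ = ln[tan(π/4+φ₂/2)/tan(π/4+φ₁/2)] = +0.0060;  Δφ = +0.0032 rad,  Δλ = -0.1326 rad
q = Δφ/Δψ = 0.5325
d = R·√(Δφ² + q²Δλ²) = 6358·0.07071 = 450 km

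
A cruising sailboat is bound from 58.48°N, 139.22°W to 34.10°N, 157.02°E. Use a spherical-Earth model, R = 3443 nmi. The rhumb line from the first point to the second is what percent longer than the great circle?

Great circle: σ = 0.8375 rad → d_gc = Rσ = 2883.5 nmi
Rhumb: Δφ = -0.4255, Δλ = -1.1128, Δψ = -0.6313, q = Δφ/Δψ = 0.6740 → d_rh = R√(Δφ²+q²Δλ²) = 2969.1 nmi
Excess = (2969.1 − 2883.5) / 2883.5 = 85.6 / 2883.5 = 2.97% ≈ 3.0%

3.0%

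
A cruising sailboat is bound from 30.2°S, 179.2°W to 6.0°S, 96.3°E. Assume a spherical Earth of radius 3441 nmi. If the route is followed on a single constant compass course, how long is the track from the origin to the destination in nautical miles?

4996 nmi

Δψ = ln[tan(π/4+φ₂/2)/tan(π/4+φ₁/2)] = +0.4484;  Δφ = +0.4224 rad,  Δλ = -1.4748 rad
q = Δφ/Δψ = 0.9419
d = R·√(Δφ² + q²Δλ²) = 3441·1.45189 = 4996 nmi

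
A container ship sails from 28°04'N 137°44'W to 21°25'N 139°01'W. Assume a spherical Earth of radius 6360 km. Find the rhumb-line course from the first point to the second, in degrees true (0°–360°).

189.9°

Δψ = ln[tan(π/4+φ₂/2)/tan(π/4+φ₁/2)] = -0.1279
Δλ = -0.0224 rad (taken the short way round)
course = atan2(Δλ, Δψ) = 189.93°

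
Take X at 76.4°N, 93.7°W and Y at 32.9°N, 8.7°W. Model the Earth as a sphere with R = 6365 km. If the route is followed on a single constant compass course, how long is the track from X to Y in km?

6757 km

Δψ = ln[tan(π/4+φ₂/2)/tan(π/4+φ₁/2)] = -1.5179;  Δφ = -0.7592 rad,  Δλ = +1.4835 rad
q = Δφ/Δψ = 0.5002
d = R·√(Δφ² + q²Δλ²) = 6365·1.06159 = 6757 km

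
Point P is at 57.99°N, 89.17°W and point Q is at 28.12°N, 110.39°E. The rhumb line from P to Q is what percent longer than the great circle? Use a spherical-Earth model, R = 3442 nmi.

27.1%

Great circle: σ = 1.6117 rad → d_gc = Rσ = 5547.4 nmi
Rhumb: Δφ = -0.5213, Δλ = -2.8002, Δψ = -0.7371, q = Δφ/Δψ = 0.7073 → d_rh = R√(Δφ²+q²Δλ²) = 7049.4 nmi
Excess = (7049.4 − 5547.4) / 5547.4 = 1502.0 / 5547.4 = 27.08% ≈ 27.1%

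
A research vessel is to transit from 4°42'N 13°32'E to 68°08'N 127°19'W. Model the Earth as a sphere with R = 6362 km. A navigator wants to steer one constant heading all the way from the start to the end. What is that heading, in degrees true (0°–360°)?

Δψ = ln[tan(π/4+φ₂/2)/tan(π/4+φ₁/2)] = +1.5620
Δλ = -2.4583 rad (taken the short way round)
course = atan2(Δλ, Δψ) = 302.43°

302.4°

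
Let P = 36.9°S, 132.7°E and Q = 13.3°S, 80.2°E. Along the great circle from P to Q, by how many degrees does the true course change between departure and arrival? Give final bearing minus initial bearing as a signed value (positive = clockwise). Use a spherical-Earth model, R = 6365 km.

At departure: θ₁ = atan2(sin Δλ cos φ₂, cos φ₁ sin φ₂ − sin φ₁ cos φ₂ cos Δλ) = 282.54°
At arrival: θ₂ = atan2(sin Δλ cos φ₁, −cos φ₂ sin φ₁ + sin φ₂ cos φ₁ cos Δλ) = 306.67°
Δθ = θ₂ − θ₁ = +24.1°

+24.1°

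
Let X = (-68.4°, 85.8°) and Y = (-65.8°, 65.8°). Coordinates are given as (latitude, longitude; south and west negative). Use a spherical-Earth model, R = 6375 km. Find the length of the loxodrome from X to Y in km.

912 km

Rhumb course C = atan2(Δλ, Δψ) with Δψ = ln[tan(π/4+φ₂/2)/tan(π/4+φ₁/2)] = +0.1167, Δλ = -0.3491 → C = 288.49°
d = R·|Δφ| / |cos C| = 6375·0.04538 / 0.31717 = 912 km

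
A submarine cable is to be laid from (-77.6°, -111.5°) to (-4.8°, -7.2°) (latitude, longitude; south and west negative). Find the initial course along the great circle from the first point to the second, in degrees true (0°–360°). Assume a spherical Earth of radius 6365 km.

105.0°

N = sin Δλ·cos φ₂ = +0.9656;  D = cos φ₁ sin φ₂ − sin φ₁ cos φ₂ cos Δλ = -0.2584
initial course = atan2(N, D) = 104.98°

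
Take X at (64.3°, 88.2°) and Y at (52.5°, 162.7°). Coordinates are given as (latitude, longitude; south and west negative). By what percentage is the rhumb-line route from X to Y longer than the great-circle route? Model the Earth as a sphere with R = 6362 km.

5.5%

Great circle: σ = 0.6674 rad → d_gc = Rσ = 4246.12 km
Rhumb: Δφ = -0.2059, Δλ = +1.3003, Δψ = -0.3975, q = Δφ/Δψ = 0.5181 → d_rh = R√(Δφ²+q²Δλ²) = 4481.77 km
Excess = (4481.77 − 4246.12) / 4246.12 = 235.65 / 4246.12 = 5.5498% ≈ 5.5%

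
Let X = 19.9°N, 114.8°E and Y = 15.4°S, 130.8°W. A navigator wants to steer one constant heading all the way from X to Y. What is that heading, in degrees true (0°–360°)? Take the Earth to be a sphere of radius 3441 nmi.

107.4°

Meridional parts: M(φ₁)=+0.3545, M(φ₂)=-0.2721 → ΔM = -0.6266;  Δλ = +1.9967 rad
tan C = Δλ / ΔM = -3.1865 → C = 107.42°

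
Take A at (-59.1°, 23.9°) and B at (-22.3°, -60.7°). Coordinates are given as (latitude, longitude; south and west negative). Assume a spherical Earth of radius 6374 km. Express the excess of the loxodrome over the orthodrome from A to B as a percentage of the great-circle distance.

Great circle: σ = 1.1915 rad → d_gc = Rσ = 7594.3 km
Rhumb: Δφ = +0.6423, Δλ = -1.4765, Δψ = +0.8865, q = Δφ/Δψ = 0.7245 → d_rh = R√(Δφ²+q²Δλ²) = 7953.1 km
Excess = (7953.1 − 7594.3) / 7594.3 = 358.8 / 7594.3 = 4.72% ≈ 4.7%

4.7%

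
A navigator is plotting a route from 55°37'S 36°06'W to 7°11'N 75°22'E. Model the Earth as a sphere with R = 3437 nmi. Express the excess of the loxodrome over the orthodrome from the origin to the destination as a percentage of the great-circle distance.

Great circle: σ = 1.8841 rad → d_gc = Rσ = 6475.8 nmi
Rhumb: Δφ = +1.0961, Δλ = +1.9455, Δψ = +1.2988, q = Δφ/Δψ = 0.8439 → d_rh = R√(Δφ²+q²Δλ²) = 6784.6 nmi
Excess = (6784.6 − 6475.8) / 6475.8 = 308.8 / 6475.8 = 4.77% ≈ 4.8%

4.8%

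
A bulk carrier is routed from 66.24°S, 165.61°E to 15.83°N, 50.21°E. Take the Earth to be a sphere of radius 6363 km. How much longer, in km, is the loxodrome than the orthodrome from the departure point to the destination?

Great circle: cos σ = sin φ₁ sin φ₂ + cos φ₁ cos φ₂ cos Δλ,  σ = 1.9998 rad → d_gc = 12724.5 km
Rhumb line: Δψ = +1.8388, q = Δφ/Δψ = 0.7790, d_rh = R√(Δφ²+q²Δλ²) = 13518.1 km
Excess = 13518.1 − 12724.5 = 793.6 ≈ 794 km

794 km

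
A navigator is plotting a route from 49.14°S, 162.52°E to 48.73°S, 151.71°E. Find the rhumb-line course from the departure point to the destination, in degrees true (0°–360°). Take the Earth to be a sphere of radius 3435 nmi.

273.3°

Δψ = ln[tan(π/4+φ₂/2)/tan(π/4+φ₁/2)] = +0.0109
Δλ = -0.1887 rad (taken the short way round)
course = atan2(Δλ, Δψ) = 273.30°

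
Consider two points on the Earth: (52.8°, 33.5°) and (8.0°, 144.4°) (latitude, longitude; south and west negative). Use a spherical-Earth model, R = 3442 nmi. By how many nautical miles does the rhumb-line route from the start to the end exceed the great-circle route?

353 nmi

Great circle: cos σ = sin φ₁ sin φ₂ + cos φ₁ cos φ₂ cos Δλ,  σ = 1.6737 rad → d_gc = 5760.9 nmi
Rhumb line: Δψ = -0.9490, q = Δφ/Δψ = 0.8240, d_rh = R√(Δφ²+q²Δλ²) = 6113.7 nmi
Excess = 6113.7 − 5760.9 = 352.8 ≈ 353 nmi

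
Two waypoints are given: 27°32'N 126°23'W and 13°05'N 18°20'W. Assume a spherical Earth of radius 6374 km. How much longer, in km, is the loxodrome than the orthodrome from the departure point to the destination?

Great circle: cos σ = sin φ₁ sin φ₂ + cos φ₁ cos φ₂ cos Δλ,  σ = 1.7345 rad → d_gc = 11055.7 km
Rhumb line: Δψ = -0.2698, q = Δφ/Δψ = 0.9347, d_rh = R√(Δφ²+q²Δλ²) = 11349.3 km
Excess = 11349.3 − 11055.7 = 293.6 ≈ 294 km

294 km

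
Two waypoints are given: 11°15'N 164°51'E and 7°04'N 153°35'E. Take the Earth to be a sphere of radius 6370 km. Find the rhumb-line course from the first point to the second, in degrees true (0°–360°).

249.4°

Meridional parts: M(φ₁)=+0.1976, M(φ₂)=+0.1237 → ΔM = -0.0740;  Δλ = -0.1966 rad
tan C = Δλ / ΔM = +2.6583 → C = 249.38°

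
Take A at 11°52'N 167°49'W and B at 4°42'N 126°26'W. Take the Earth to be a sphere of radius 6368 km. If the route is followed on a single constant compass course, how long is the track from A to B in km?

Δψ = ln[tan(π/4+φ₂/2)/tan(π/4+φ₁/2)] = -0.1265;  Δφ = -0.1251 rad,  Δλ = +0.7223 rad
q = Δφ/Δψ = 0.9889
d = R·√(Δφ² + q²Δλ²) = 6368·0.72512 = 4618 km

4618 km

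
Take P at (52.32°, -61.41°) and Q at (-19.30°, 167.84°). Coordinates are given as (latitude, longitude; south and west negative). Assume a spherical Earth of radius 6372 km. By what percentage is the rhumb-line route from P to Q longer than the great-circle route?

Great circle: σ = 2.2629 rad → d_gc = Rσ = 14419.2 km
Rhumb: Δφ = -1.2500, Δλ = -2.2820, Δψ = -1.4187, q = Δφ/Δψ = 0.8811 → d_rh = R√(Δφ²+q²Δλ²) = 15086.2 km
Excess = (15086.2 − 14419.2) / 14419.2 = 667.0 / 14419.2 = 4.63% ≈ 4.6%

4.6%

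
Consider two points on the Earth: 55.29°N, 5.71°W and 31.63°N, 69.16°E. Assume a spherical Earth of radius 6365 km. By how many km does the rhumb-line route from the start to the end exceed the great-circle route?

240 km

Great circle: cos σ = sin φ₁ sin φ₂ + cos φ₁ cos φ₂ cos Δλ,  σ = 0.9792 rad → d_gc = 6232.9 km
Rhumb line: Δψ = -0.5807, q = Δφ/Δψ = 0.7112, d_rh = R√(Δφ²+q²Δλ²) = 6472.7 km
Excess = 6472.7 − 6232.9 = 239.8 ≈ 240 km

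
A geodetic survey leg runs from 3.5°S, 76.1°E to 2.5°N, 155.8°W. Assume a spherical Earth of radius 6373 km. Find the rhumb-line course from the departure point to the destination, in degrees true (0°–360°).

87.3°

Meridional parts: M(φ₁)=-0.0611, M(φ₂)=+0.0436 → ΔM = +0.1048;  Δλ = +2.2358 rad
tan C = Δλ / ΔM = +21.3394 → C = 87.32°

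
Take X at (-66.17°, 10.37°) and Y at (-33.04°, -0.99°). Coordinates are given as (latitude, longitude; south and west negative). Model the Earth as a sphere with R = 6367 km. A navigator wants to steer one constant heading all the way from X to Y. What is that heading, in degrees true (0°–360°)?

Meridional parts: M(φ₁)=-1.5559, M(φ₂)=-0.6116 → ΔM = +0.9443;  Δλ = -0.1983 rad
tan C = Δλ / ΔM = -0.2100 → C = 348.14°

348.1°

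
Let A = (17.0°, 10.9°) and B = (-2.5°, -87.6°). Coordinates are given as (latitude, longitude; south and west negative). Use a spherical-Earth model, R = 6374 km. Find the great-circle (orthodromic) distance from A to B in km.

10998 km

cos σ = sin φ₁ sin φ₂ + cos φ₁ cos φ₂ cos Δλ
      = sin(17.00°)sin(-2.50°) + cos(17.00°)cos(-2.50°)cos(-98.50°) = -0.1540
σ = 98.857° → d = Rσ = 6374·1.72538 = 10998 km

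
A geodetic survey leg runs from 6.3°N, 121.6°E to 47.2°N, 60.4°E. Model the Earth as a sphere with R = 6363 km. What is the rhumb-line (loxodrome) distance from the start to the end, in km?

7422 km

Δψ = ln[tan(π/4+φ₂/2)/tan(π/4+φ₁/2)] = +0.8266;  Δφ = +0.7138 rad,  Δλ = -1.0681 rad
q = Δφ/Δψ = 0.8636
d = R·√(Δφ² + q²Δλ²) = 6363·1.16640 = 7422 km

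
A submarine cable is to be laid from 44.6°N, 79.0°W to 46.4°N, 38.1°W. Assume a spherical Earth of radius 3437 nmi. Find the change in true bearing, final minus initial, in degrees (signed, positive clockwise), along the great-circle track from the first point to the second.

At departure: θ₁ = atan2(sin Δλ cos φ₂, cos φ₁ sin φ₂ − sin φ₁ cos φ₂ cos Δλ) = 71.67°
At arrival: θ₂ = atan2(sin Δλ cos φ₁, −cos φ₂ sin φ₁ + sin φ₂ cos φ₁ cos Δλ) = 101.46°
Δθ = θ₂ − θ₁ = +29.8°

+29.8°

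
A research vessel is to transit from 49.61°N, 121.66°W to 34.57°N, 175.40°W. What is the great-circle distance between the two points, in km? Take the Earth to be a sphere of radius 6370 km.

cos σ = sin φ₁ sin φ₂ + cos φ₁ cos φ₂ cos Δλ
      = sin(49.61°)sin(34.57°) + cos(49.61°)cos(34.57°)cos(-53.74°) = 0.7478
σ = 41.604° → d = Rσ = 6370·0.72612 = 4625 km

4625 km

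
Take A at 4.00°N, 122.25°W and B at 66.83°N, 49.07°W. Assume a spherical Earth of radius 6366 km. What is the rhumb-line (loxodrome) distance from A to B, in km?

9131 km

Δψ = ln[tan(π/4+φ₂/2)/tan(π/4+φ₁/2)] = +1.5149;  Δφ = +1.0966 rad,  Δλ = +1.2772 rad
q = Δφ/Δψ = 0.7239
d = R·√(Δφ² + q²Δλ²) = 6366·1.43434 = 9131 km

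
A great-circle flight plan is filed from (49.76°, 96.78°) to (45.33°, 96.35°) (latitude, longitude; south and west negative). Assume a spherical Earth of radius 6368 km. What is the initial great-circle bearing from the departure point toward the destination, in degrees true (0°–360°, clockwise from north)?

183.9°

N = sin Δλ·cos φ₂ = -0.0053;  D = cos φ₁ sin φ₂ − sin φ₁ cos φ₂ cos Δλ = -0.0772
initial course = atan2(N, D) = 183.91°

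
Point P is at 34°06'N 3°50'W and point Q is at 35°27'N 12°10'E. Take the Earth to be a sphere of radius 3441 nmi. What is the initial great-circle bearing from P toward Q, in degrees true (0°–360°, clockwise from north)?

79.6°

θ = atan2( sin Δλ·cos φ₂ ,  cos φ₁ sin φ₂ − sin φ₁ cos φ₂ cos Δλ )
  = atan2(+0.2245, +0.0413) = 79.59°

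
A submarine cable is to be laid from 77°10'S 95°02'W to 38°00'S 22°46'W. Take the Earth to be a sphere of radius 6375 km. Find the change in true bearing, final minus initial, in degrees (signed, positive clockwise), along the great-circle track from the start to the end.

-66.4°

Initial bearing θ₁ = atan2(sin Δλ cos φ₂, cos φ₁ sin φ₂ − sin φ₁ cos φ₂ cos Δλ) = 82.62°
Final bearing θ₂ = (initial bearing from the destination back to the start) + 180° = 16.23°
Δθ = θ₂ − θ₁ = -66.4°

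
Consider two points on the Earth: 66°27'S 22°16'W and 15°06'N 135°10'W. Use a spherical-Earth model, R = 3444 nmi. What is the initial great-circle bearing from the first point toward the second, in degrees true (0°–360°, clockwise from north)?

θ = atan2( sin Δλ·cos φ₂ ,  cos φ₁ sin φ₂ − sin φ₁ cos φ₂ cos Δλ )
  = atan2(-0.8894, -0.2403) = 254.88°

254.9°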